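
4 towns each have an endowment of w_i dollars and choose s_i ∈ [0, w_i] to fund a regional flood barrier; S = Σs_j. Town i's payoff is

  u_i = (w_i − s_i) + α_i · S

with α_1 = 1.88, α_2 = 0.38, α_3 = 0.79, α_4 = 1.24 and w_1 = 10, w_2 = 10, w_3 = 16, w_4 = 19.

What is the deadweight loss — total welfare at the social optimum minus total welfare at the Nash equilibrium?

∂u_i/∂s_i = α_i − 1, so town i contributes w_i if α_i > 1, else 0.
α_i > 1 for i ∈ {1, 4}; NE contributions (10, 0, 0, 19), S = 29.
W^NE = Σw_i − S^NE + (Σα_i)·S^NE = 55 + 3.29·29 = 150.41.
Planner: ∂(Σu_j)/∂s_i = Σα_j − 1 = 3.29 > 0, so everyone contributes w_i; S^SO = 55, W^SO = 55 + 3.29·55 = 235.95.
Deadweight loss = 85.54.

85.54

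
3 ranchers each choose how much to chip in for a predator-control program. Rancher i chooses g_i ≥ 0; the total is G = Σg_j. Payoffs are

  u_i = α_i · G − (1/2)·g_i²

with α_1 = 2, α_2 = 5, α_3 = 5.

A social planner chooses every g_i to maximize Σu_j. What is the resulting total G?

Planner FOC: ∂(Σu_j)/∂g_i = (Σα_j) − g_i = 0, so g_i^SO = Σα_j = 12 for every i; G^SO = 36.

36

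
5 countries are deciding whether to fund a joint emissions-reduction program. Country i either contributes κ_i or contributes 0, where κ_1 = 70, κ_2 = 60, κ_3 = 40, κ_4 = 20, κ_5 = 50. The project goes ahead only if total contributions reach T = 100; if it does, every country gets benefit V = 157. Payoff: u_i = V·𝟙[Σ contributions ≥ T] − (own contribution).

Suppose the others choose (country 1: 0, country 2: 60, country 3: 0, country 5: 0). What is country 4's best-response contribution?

0

Others' total = 60. Even contributing 20 gives 80 < 100: no benefit either way.
Best response: 0.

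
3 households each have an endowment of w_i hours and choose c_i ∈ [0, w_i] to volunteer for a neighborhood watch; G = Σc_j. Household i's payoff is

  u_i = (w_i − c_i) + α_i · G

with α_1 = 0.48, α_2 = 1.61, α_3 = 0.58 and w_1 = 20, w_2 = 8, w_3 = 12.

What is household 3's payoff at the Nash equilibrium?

16.64

∂u_i/∂c_i = α_i − 1, so household i contributes w_i if α_i > 1, else 0.
α_i > 1 for i ∈ {2}; NE contributions (0, 8, 0), G = 8.
u_3 = (12 − 0) + 0.58·8 = 16.64.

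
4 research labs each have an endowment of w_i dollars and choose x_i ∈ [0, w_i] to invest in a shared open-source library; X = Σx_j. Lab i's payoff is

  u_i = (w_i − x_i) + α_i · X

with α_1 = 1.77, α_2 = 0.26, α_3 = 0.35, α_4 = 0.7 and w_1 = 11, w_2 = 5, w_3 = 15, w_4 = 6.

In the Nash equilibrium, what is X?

∂u_i/∂x_i = α_i − 1, so lab i contributes w_i if α_i > 1, else 0.
α_i > 1 for i ∈ {1}; NE contributions (11, 0, 0, 0), X = 11.

11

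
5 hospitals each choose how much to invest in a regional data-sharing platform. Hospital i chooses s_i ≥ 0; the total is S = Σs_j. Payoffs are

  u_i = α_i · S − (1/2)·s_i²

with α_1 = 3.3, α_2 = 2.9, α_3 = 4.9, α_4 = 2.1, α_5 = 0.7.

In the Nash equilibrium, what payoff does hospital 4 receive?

Hospital i's FOC: ∂u_i/∂s_i = α_i − s_i = 0, so s_i* = α_i.
NE contributions = (3.3, 2.9, 4.9, 2.1, 0.7); S = 13.9.
u_4 = α_4·S − ½·(s_4)² = 2.1·13.9 − ½·2.1² = 26.985.

26.985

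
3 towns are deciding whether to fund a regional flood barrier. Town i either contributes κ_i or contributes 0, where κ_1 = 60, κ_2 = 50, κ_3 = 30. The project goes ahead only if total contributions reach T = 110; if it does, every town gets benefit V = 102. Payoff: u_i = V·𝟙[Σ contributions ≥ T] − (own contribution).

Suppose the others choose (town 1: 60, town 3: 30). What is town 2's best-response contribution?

50

Others' total = 90. Contributing 50 brings total to 140 ≥ 110: gain V − κ_2 = 52.
Best response: 50.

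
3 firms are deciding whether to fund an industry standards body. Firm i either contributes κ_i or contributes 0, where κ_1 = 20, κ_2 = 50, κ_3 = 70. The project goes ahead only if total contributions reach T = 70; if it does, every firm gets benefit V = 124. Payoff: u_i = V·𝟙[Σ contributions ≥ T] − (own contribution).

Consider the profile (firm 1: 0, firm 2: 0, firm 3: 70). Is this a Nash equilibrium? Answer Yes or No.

Yes

Total = 70 ≥ 70: provided.
Firm 1 (pledges 0, payoff 124): pledging 20 → total 90, payoff 104. No gain.
Firm 2 (pledges 0, payoff 124): pledging 50 → total 120, payoff 74. No gain.
Firm 3 (pledges 70, payoff 54): dropping to 0 → total 0, payoff 0. No gain.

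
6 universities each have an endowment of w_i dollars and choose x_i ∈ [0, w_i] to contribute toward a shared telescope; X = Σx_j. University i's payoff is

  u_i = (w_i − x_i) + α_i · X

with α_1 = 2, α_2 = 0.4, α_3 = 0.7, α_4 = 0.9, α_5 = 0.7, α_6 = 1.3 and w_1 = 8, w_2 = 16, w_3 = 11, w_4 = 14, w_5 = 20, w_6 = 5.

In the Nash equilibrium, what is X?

13

∂u_i/∂x_i = α_i − 1, so university i contributes w_i if α_i > 1, else 0.
α_i > 1 for i ∈ {1, 6}; NE contributions (8, 0, 0, 0, 0, 5), X = 13.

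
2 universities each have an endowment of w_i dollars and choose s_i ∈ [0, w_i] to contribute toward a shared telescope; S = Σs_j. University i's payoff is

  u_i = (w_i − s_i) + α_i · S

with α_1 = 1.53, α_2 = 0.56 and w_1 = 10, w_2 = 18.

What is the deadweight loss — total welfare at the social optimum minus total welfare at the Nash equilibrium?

19.62

∂u_i/∂s_i = α_i − 1, so university i contributes w_i if α_i > 1, else 0.
α_i > 1 for i ∈ {1}; NE contributions (10, 0), S = 10.
W^NE = Σw_i − S^NE + (Σα_i)·S^NE = 28 + 1.09·10 = 38.9.
Planner: ∂(Σu_j)/∂s_i = Σα_j − 1 = 1.09 > 0, so everyone contributes w_i; S^SO = 28, W^SO = 28 + 1.09·28 = 58.52.
Deadweight loss = 19.62.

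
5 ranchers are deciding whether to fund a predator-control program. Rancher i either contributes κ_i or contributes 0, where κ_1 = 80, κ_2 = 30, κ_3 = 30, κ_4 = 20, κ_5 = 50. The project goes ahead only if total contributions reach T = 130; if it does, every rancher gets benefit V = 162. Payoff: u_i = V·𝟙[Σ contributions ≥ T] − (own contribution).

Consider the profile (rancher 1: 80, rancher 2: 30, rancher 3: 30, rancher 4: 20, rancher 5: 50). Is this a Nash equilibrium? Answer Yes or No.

Total = 210 ≥ 130: provided.
Rancher 1 (pledges 80, payoff 82): dropping to 0 → total 130, payoff 162. Profitable deviation.

No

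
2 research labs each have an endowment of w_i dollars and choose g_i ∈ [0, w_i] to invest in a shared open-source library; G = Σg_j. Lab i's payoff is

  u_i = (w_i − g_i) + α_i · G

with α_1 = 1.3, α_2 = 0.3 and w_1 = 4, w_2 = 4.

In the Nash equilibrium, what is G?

4

∂u_i/∂g_i = α_i − 1, so lab i contributes w_i if α_i > 1, else 0.
α_i > 1 for i ∈ {1}; NE contributions (4, 0), G = 4.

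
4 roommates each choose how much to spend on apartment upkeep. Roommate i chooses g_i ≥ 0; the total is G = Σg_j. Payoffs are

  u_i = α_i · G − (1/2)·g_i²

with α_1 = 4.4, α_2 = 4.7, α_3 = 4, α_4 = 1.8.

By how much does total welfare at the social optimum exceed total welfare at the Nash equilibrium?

252.355

Roommate i's FOC: ∂u_i/∂g_i = α_i − g_i = 0, so g_i* = α_i.
NE contributions = (4.4, 4.7, 4, 1.8); G = 14.9.
W^NE = (Σα)·G − ½Σα_i² = 14.9² − ½·60.69 = 191.665.
Planner sets g_i = Σα_j = 14.9 for every i, so G^SO = 4·14.9 = 59.6.
W^SO = (Σα)·G^SO − ½·4·(Σα)² = (4/2)·14.9² = 444.02.
Deadweight loss = W^SO − W^NE = 252.355.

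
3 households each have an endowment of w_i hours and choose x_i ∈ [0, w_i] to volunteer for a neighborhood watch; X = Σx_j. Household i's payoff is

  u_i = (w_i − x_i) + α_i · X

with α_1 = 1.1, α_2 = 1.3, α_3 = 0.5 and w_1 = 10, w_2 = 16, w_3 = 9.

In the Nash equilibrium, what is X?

26

∂u_i/∂x_i = α_i − 1, so household i contributes w_i if α_i > 1, else 0.
α_i > 1 for i ∈ {1, 2}; NE contributions (10, 16, 0), X = 26.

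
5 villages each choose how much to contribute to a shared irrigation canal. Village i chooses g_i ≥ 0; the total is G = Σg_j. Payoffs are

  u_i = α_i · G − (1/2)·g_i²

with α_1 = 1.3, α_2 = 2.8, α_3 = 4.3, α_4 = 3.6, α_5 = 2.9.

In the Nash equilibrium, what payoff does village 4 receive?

Village i's FOC: ∂u_i/∂g_i = α_i − g_i = 0, so g_i* = α_i.
NE contributions = (1.3, 2.8, 4.3, 3.6, 2.9); G = 14.9.
u_4 = α_4·G − ½·(g_4)² = 3.6·14.9 − ½·3.6² = 47.16.

47.16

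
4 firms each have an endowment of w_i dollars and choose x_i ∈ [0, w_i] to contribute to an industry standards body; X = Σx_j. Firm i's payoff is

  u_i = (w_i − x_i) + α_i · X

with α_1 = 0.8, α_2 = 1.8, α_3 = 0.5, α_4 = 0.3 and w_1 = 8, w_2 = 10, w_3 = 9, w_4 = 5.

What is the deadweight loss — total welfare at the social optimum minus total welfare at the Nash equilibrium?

52.8

∂u_i/∂x_i = α_i − 1, so firm i contributes w_i if α_i > 1, else 0.
α_i > 1 for i ∈ {2}; NE contributions (0, 10, 0, 0), X = 10.
W^NE = Σw_i − X^NE + (Σα_i)·X^NE = 32 + 2.4·10 = 56.
Planner: ∂(Σu_j)/∂x_i = Σα_j − 1 = 2.4 > 0, so everyone contributes w_i; X^SO = 32, W^SO = 32 + 2.4·32 = 108.8.
Deadweight loss = 52.8.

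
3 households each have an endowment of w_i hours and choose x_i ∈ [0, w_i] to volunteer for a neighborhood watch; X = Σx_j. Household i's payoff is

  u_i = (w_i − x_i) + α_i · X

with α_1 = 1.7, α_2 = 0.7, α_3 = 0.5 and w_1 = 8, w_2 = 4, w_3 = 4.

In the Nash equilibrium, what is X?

∂u_i/∂x_i = α_i − 1, so household i contributes w_i if α_i > 1, else 0.
α_i > 1 for i ∈ {1}; NE contributions (8, 0, 0), X = 8.

8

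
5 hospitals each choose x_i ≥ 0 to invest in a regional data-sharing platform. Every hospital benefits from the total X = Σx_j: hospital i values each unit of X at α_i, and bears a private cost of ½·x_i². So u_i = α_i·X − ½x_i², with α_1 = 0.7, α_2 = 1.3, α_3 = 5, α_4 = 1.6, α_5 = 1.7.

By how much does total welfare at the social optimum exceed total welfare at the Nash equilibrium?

Hospital i's FOC: ∂u_i/∂x_i = α_i − x_i = 0, so x_i* = α_i.
NE contributions = (0.7, 1.3, 5, 1.6, 1.7); X = 10.3.
W^NE = (Σα)·X − ½Σα_i² = 10.3² − ½·32.63 = 89.775.
Planner sets x_i = Σα_j = 10.3 for every i, so X^SO = 5·10.3 = 51.5.
W^SO = (Σα)·X^SO − ½·5·(Σα)² = (5/2)·10.3² = 265.225.
Deadweight loss = W^SO − W^NE = 175.45.

175.45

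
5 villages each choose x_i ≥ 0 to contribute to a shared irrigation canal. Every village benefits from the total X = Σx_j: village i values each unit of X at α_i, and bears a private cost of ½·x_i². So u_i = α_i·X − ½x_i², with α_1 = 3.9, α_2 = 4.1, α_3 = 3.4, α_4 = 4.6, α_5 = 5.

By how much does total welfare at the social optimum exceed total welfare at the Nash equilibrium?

Village i's FOC: ∂u_i/∂x_i = α_i − x_i = 0, so x_i* = α_i.
NE contributions = (3.9, 4.1, 3.4, 4.6, 5); X = 21.
W^NE = (Σα)·X − ½Σα_i² = 21² − ½·89.74 = 396.13.
Planner sets x_i = Σα_j = 21 for every i, so X^SO = 5·21 = 105.
W^SO = (Σα)·X^SO − ½·5·(Σα)² = (5/2)·21² = 1102.5.
Deadweight loss = W^SO − W^NE = 706.37.

706.37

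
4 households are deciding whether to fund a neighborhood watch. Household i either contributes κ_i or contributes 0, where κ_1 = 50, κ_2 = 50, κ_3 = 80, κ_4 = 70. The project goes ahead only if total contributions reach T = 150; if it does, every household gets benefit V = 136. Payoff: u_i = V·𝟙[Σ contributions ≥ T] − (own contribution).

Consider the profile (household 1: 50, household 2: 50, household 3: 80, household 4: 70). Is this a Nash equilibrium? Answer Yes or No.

No

Total = 250 ≥ 150: provided.
Household 1 (pledges 50, payoff 86): dropping to 0 → total 200, payoff 136. Profitable deviation.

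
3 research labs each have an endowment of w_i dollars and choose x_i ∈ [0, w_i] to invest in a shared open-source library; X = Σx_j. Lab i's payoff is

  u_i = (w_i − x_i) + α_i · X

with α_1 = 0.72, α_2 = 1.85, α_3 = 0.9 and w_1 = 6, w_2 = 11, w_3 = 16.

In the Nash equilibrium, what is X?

∂u_i/∂x_i = α_i − 1, so lab i contributes w_i if α_i > 1, else 0.
α_i > 1 for i ∈ {2}; NE contributions (0, 11, 0), X = 11.

11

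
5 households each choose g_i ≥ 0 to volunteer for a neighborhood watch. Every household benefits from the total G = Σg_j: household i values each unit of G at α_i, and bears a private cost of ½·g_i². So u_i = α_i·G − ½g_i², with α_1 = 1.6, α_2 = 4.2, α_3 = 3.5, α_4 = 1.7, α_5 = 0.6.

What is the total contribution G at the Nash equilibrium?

Household i's FOC: ∂u_i/∂g_i = α_i − g_i = 0, so g_i* = α_i.
NE contributions = (1.6, 4.2, 3.5, 1.7, 0.6); G = 11.6.

11.6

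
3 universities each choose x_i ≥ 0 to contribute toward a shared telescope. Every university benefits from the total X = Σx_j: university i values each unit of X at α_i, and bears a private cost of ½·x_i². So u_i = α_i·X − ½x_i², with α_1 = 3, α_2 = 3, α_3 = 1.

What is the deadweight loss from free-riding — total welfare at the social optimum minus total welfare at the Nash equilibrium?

34

University i's FOC: ∂u_i/∂x_i = α_i − x_i = 0, so x_i* = α_i.
NE contributions = (3, 3, 1); X = 7.
W^NE = (Σα)·X − ½Σα_i² = 7² − ½·19 = 39.5.
Planner sets x_i = Σα_j = 7 for every i, so X^SO = 3·7 = 21.
W^SO = (Σα)·X^SO − ½·3·(Σα)² = (3/2)·7² = 73.5.
Deadweight loss = W^SO − W^NE = 34.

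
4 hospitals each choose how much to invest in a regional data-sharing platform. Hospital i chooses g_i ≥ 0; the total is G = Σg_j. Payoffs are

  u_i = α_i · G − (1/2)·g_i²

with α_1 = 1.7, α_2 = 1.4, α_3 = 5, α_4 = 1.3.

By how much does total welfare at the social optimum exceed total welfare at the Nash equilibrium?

104.13

Hospital i's FOC: ∂u_i/∂g_i = α_i − g_i = 0, so g_i* = α_i.
NE contributions = (1.7, 1.4, 5, 1.3); G = 9.4.
W^NE = (Σα)·G − ½Σα_i² = 9.4² − ½·31.54 = 72.59.
Planner sets g_i = Σα_j = 9.4 for every i, so G^SO = 4·9.4 = 37.6.
W^SO = (Σα)·G^SO − ½·4·(Σα)² = (4/2)·9.4² = 176.72.
Deadweight loss = W^SO − W^NE = 104.13.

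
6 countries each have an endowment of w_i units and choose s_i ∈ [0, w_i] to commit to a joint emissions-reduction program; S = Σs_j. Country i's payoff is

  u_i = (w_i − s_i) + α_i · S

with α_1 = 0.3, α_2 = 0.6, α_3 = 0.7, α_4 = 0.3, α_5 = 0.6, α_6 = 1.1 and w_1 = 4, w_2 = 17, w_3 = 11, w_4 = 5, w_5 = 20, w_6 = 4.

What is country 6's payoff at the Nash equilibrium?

∂u_i/∂s_i = α_i − 1, so country i contributes w_i if α_i > 1, else 0.
α_i > 1 for i ∈ {6}; NE contributions (0, 0, 0, 0, 0, 4), S = 4.
u_6 = (4 − 4) + 1.1·4 = 4.4.

4.4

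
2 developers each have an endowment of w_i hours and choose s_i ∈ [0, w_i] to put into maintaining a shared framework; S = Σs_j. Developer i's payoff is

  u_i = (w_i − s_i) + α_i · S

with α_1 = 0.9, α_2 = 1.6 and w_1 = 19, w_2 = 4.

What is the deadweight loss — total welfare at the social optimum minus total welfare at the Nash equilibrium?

∂u_i/∂s_i = α_i − 1, so developer i contributes w_i if α_i > 1, else 0.
α_i > 1 for i ∈ {2}; NE contributions (0, 4), S = 4.
W^NE = Σw_i − S^NE + (Σα_i)·S^NE = 23 + 1.5·4 = 29.
Planner: ∂(Σu_j)/∂s_i = Σα_j − 1 = 1.5 > 0, so everyone contributes w_i; S^SO = 23, W^SO = 23 + 1.5·23 = 57.5.
Deadweight loss = 28.5.

28.5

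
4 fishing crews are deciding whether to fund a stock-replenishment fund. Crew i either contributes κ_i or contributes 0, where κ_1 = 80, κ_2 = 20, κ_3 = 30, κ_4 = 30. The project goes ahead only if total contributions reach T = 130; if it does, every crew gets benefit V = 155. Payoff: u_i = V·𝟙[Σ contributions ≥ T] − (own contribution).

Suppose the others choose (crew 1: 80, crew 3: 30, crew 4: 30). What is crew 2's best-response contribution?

0

Others' total = 140 ≥ 130; contributing adds cost 20 for no extra benefit.
Best response: 0.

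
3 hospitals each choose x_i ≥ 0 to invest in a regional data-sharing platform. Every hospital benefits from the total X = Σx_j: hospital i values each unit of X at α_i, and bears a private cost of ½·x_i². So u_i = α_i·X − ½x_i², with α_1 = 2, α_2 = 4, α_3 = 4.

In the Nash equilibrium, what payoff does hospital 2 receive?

Hospital i's FOC: ∂u_i/∂x_i = α_i − x_i = 0, so x_i* = α_i.
NE contributions = (2, 4, 4); X = 10.
u_2 = α_2·X − ½·(x_2)² = 4·10 − ½·4² = 32.

32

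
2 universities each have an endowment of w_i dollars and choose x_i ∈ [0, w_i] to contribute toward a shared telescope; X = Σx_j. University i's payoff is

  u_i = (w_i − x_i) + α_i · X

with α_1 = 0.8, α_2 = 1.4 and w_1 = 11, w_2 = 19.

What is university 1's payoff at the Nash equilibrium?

26.2

∂u_i/∂x_i = α_i − 1, so university i contributes w_i if α_i > 1, else 0.
α_i > 1 for i ∈ {2}; NE contributions (0, 19), X = 19.
u_1 = (11 − 0) + 0.8·19 = 26.2.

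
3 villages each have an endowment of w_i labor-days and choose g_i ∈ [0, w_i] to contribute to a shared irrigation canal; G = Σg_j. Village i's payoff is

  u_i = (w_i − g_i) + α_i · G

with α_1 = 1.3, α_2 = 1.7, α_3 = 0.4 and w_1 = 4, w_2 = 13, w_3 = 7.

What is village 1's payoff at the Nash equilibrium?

22.1

∂u_i/∂g_i = α_i − 1, so village i contributes w_i if α_i > 1, else 0.
α_i > 1 for i ∈ {1, 2}; NE contributions (4, 13, 0), G = 17.
u_1 = (4 − 4) + 1.3·17 = 22.1.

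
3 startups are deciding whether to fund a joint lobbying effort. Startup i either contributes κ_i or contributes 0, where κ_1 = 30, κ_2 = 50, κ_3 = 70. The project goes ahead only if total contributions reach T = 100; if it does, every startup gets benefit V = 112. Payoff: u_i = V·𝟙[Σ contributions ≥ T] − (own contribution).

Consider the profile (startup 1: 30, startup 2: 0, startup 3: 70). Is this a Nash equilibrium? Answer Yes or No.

Total = 100 ≥ 100: provided.
Startup 1 (pledges 30, payoff 82): dropping to 0 → total 70, payoff 0. No gain.
Startup 2 (pledges 0, payoff 112): pledging 50 → total 150, payoff 62. No gain.
Startup 3 (pledges 70, payoff 42): dropping to 0 → total 30, payoff 0. No gain.

Yes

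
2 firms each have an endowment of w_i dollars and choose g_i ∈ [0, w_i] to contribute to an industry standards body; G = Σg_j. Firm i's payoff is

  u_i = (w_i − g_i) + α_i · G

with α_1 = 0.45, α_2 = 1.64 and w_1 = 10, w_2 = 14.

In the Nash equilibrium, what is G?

∂u_i/∂g_i = α_i − 1, so firm i contributes w_i if α_i > 1, else 0.
α_i > 1 for i ∈ {2}; NE contributions (0, 14), G = 14.

14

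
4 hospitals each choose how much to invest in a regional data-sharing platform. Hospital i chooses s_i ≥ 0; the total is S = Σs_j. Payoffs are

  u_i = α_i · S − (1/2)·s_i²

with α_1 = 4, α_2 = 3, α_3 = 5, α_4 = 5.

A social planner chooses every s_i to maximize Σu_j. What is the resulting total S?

Planner FOC: ∂(Σu_j)/∂s_i = (Σα_j) − s_i = 0, so s_i^SO = Σα_j = 17 for every i; S^SO = 68.

68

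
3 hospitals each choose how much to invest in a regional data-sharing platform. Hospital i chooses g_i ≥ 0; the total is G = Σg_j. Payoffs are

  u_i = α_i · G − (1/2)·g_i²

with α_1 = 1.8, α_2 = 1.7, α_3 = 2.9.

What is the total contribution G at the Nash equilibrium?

Hospital i's FOC: ∂u_i/∂g_i = α_i − g_i = 0, so g_i* = α_i.
NE contributions = (1.8, 1.7, 2.9); G = 6.4.

6.4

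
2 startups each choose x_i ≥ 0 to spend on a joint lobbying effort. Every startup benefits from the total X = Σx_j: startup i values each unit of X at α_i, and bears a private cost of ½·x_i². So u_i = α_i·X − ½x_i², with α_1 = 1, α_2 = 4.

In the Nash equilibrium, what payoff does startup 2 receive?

Startup i's FOC: ∂u_i/∂x_i = α_i − x_i = 0, so x_i* = α_i.
NE contributions = (1, 4); X = 5.
u_2 = α_2·X − ½·(x_2)² = 4·5 − ½·4² = 12.

12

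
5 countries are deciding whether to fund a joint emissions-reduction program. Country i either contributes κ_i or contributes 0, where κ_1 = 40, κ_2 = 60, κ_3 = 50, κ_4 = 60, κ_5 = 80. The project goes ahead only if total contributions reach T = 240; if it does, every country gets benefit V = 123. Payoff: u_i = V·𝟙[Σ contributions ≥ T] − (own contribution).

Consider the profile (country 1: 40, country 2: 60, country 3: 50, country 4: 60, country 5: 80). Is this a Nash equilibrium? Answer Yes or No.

No

Total = 290 ≥ 240: provided.
Country 1 (pledges 40, payoff 83): dropping to 0 → total 250, payoff 123. Profitable deviation.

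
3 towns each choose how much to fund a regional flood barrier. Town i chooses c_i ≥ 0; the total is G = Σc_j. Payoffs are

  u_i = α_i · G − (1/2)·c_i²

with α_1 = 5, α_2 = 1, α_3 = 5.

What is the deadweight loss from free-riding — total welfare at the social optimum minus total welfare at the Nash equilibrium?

86

Town i's FOC: ∂u_i/∂c_i = α_i − c_i = 0, so c_i* = α_i.
NE contributions = (5, 1, 5); G = 11.
W^NE = (Σα)·G − ½Σα_i² = 11² − ½·51 = 95.5.
Planner sets c_i = Σα_j = 11 for every i, so G^SO = 3·11 = 33.
W^SO = (Σα)·G^SO − ½·3·(Σα)² = (3/2)·11² = 181.5.
Deadweight loss = W^SO − W^NE = 86.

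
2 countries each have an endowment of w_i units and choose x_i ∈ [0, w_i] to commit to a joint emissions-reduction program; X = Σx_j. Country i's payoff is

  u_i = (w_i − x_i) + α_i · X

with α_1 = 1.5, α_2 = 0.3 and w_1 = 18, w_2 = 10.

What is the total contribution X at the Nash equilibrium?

∂u_i/∂x_i = α_i − 1, so country i contributes w_i if α_i > 1, else 0.
α_i > 1 for i ∈ {1}; NE contributions (18, 0), X = 18.

18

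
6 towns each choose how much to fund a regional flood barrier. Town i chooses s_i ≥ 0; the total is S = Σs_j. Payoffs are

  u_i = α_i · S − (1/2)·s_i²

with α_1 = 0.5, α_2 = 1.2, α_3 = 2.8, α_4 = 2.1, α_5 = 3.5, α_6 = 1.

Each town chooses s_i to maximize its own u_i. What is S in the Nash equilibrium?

Town i's FOC: ∂u_i/∂s_i = α_i − s_i = 0, so s_i* = α_i.
NE contributions = (0.5, 1.2, 2.8, 2.1, 3.5, 1); S = 11.1.

11.1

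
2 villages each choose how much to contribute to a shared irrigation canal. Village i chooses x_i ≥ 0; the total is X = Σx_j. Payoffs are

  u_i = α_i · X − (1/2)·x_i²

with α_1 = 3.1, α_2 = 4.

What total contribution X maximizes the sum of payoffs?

Planner FOC: ∂(Σu_j)/∂x_i = (Σα_j) − x_i = 0, so x_i^SO = Σα_j = 7.1 for every i; X^SO = 14.2.

14.2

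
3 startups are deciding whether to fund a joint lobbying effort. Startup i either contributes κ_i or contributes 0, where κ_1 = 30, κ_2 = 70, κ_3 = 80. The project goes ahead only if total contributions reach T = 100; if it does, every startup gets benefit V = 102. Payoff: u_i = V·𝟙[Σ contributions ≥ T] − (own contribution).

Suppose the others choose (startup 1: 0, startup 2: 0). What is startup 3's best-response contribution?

0

Others' total = 0. Even contributing 80 gives 80 < 100: no benefit either way.
Best response: 0.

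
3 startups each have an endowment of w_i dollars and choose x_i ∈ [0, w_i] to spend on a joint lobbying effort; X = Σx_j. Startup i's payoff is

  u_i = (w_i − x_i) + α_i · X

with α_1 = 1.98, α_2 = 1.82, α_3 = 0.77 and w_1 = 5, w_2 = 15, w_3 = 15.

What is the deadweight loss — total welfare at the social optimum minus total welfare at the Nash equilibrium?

53.55

∂u_i/∂x_i = α_i − 1, so startup i contributes w_i if α_i > 1, else 0.
α_i > 1 for i ∈ {1, 2}; NE contributions (5, 15, 0), X = 20.
W^NE = Σw_i − X^NE + (Σα_i)·X^NE = 35 + 3.57·20 = 106.4.
Planner: ∂(Σu_j)/∂x_i = Σα_j − 1 = 3.57 > 0, so everyone contributes w_i; X^SO = 35, W^SO = 35 + 3.57·35 = 159.95.
Deadweight loss = 53.55.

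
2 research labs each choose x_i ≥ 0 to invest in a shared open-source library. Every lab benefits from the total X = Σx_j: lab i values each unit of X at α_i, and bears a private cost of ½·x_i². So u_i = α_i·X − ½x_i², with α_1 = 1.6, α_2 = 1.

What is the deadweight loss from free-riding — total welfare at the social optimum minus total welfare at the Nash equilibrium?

1.78

Lab i's FOC: ∂u_i/∂x_i = α_i − x_i = 0, so x_i* = α_i.
NE contributions = (1.6, 1); X = 2.6.
W^NE = (Σα)·X − ½Σα_i² = 2.6² − ½·3.56 = 4.98.
Planner sets x_i = Σα_j = 2.6 for every i, so X^SO = 2·2.6 = 5.2.
W^SO = (Σα)·X^SO − ½·2·(Σα)² = (2/2)·2.6² = 6.76.
Deadweight loss = W^SO − W^NE = 1.78.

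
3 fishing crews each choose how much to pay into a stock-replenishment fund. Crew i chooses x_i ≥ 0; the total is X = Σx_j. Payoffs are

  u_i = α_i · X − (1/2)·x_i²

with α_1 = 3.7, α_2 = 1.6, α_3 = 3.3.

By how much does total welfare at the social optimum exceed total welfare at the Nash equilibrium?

50.55

Crew i's FOC: ∂u_i/∂x_i = α_i − x_i = 0, so x_i* = α_i.
NE contributions = (3.7, 1.6, 3.3); X = 8.6.
W^NE = (Σα)·X − ½Σα_i² = 8.6² − ½·27.14 = 60.39.
Planner sets x_i = Σα_j = 8.6 for every i, so X^SO = 3·8.6 = 25.8.
W^SO = (Σα)·X^SO − ½·3·(Σα)² = (3/2)·8.6² = 110.94.
Deadweight loss = W^SO − W^NE = 50.55.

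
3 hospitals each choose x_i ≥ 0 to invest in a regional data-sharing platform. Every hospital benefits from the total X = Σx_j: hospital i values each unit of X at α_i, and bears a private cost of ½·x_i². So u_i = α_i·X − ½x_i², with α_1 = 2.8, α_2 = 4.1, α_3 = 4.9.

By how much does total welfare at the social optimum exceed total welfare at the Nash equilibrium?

93.95

Hospital i's FOC: ∂u_i/∂x_i = α_i − x_i = 0, so x_i* = α_i.
NE contributions = (2.8, 4.1, 4.9); X = 11.8.
W^NE = (Σα)·X − ½Σα_i² = 11.8² − ½·48.66 = 114.91.
Planner sets x_i = Σα_j = 11.8 for every i, so X^SO = 3·11.8 = 35.4.
W^SO = (Σα)·X^SO − ½·3·(Σα)² = (3/2)·11.8² = 208.86.
Deadweight loss = W^SO − W^NE = 93.95.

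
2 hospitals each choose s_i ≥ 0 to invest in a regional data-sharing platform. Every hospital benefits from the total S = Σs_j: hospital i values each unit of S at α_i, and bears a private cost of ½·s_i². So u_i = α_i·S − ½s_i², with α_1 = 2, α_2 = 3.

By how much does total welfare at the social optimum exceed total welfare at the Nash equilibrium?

Hospital i's FOC: ∂u_i/∂s_i = α_i − s_i = 0, so s_i* = α_i.
NE contributions = (2, 3); S = 5.
W^NE = (Σα)·S − ½Σα_i² = 5² − ½·13 = 18.5.
Planner sets s_i = Σα_j = 5 for every i, so S^SO = 2·5 = 10.
W^SO = (Σα)·S^SO − ½·2·(Σα)² = (2/2)·5² = 25.
Deadweight loss = W^SO − W^NE = 6.5.

6.5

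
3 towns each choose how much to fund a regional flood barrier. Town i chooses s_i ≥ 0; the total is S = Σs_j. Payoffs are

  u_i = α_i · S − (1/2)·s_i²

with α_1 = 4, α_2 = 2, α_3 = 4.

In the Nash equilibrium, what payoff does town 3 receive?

Town i's FOC: ∂u_i/∂s_i = α_i − s_i = 0, so s_i* = α_i.
NE contributions = (4, 2, 4); S = 10.
u_3 = α_3·S − ½·(s_3)² = 4·10 − ½·4² = 32.

32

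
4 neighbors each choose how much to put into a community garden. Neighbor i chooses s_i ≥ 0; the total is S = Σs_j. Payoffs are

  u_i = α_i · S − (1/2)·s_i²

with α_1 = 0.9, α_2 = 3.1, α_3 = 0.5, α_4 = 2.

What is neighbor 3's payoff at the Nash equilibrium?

Neighbor i's FOC: ∂u_i/∂s_i = α_i − s_i = 0, so s_i* = α_i.
NE contributions = (0.9, 3.1, 0.5, 2); S = 6.5.
u_3 = α_3·S − ½·(s_3)² = 0.5·6.5 − ½·0.5² = 3.125.

3.125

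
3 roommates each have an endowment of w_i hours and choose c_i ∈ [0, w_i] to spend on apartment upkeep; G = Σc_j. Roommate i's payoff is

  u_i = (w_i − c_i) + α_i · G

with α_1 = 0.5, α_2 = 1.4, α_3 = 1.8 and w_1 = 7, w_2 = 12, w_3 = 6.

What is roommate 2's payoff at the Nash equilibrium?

25.2

∂u_i/∂c_i = α_i − 1, so roommate i contributes w_i if α_i > 1, else 0.
α_i > 1 for i ∈ {2, 3}; NE contributions (0, 12, 6), G = 18.
u_2 = (12 − 12) + 1.4·18 = 25.2.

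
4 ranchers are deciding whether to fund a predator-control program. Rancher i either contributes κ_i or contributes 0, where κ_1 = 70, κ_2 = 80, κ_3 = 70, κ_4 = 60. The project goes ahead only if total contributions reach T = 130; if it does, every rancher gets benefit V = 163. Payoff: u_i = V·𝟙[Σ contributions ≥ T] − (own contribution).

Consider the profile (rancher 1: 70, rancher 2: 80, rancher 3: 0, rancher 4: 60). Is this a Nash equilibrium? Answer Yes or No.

No

Total = 210 ≥ 130: provided.
Rancher 1 (pledges 70, payoff 93): dropping to 0 → total 140, payoff 163. Profitable deviation.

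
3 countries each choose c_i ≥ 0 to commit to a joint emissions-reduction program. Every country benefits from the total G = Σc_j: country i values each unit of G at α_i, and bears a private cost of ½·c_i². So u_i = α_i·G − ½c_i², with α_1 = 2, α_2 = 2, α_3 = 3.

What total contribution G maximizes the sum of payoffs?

Planner FOC: ∂(Σu_j)/∂c_i = (Σα_j) − c_i = 0, so c_i^SO = Σα_j = 7 for every i; G^SO = 21.

21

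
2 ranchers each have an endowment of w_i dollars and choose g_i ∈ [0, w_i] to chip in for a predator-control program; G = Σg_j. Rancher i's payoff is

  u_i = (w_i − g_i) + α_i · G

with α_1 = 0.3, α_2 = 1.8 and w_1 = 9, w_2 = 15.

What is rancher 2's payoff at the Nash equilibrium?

27

∂u_i/∂g_i = α_i − 1, so rancher i contributes w_i if α_i > 1, else 0.
α_i > 1 for i ∈ {2}; NE contributions (0, 15), G = 15.
u_2 = (15 − 15) + 1.8·15 = 27.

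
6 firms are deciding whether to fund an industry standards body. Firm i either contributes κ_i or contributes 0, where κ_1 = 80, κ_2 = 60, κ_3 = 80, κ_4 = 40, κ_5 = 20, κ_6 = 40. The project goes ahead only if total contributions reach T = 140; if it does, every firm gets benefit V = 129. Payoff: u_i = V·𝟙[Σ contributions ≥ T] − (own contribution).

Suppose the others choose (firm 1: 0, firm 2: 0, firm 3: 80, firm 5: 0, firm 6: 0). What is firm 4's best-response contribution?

Others' total = 80. Even contributing 40 gives 120 < 140: no benefit either way.
Best response: 0.

0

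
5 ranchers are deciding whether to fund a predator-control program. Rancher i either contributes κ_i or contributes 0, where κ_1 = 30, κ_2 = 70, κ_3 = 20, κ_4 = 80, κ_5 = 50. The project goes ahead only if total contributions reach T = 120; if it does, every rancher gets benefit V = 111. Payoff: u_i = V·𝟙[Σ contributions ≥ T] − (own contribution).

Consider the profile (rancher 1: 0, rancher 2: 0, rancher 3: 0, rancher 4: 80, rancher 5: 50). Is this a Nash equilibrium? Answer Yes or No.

Yes

Total = 130 ≥ 120: provided.
Rancher 1 (pledges 0, payoff 111): pledging 30 → total 160, payoff 81. No gain.
Rancher 2 (pledges 0, payoff 111): pledging 70 → total 200, payoff 41. No gain.
Rancher 3 (pledges 0, payoff 111): pledging 20 → total 150, payoff 91. No gain.
Rancher 4 (pledges 80, payoff 31): dropping to 0 → total 50, payoff 0. No gain.
Rancher 5 (pledges 50, payoff 61): dropping to 0 → total 80, payoff 0. No gain.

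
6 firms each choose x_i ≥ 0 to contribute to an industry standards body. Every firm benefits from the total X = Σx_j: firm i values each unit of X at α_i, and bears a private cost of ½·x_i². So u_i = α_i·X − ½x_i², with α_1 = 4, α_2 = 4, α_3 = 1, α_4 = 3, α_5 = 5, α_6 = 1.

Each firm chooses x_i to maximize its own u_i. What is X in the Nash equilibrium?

18

Firm i's FOC: ∂u_i/∂x_i = α_i − x_i = 0, so x_i* = α_i.
NE contributions = (4, 4, 1, 3, 5, 1); X = 18.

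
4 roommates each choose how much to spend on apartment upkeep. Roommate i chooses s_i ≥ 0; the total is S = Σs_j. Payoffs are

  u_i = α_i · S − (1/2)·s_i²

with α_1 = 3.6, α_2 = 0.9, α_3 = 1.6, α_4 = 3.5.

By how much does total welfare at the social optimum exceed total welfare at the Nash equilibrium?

Roommate i's FOC: ∂u_i/∂s_i = α_i − s_i = 0, so s_i* = α_i.
NE contributions = (3.6, 0.9, 1.6, 3.5); S = 9.6.
W^NE = (Σα)·S − ½Σα_i² = 9.6² − ½·28.58 = 77.87.
Planner sets s_i = Σα_j = 9.6 for every i, so S^SO = 4·9.6 = 38.4.
W^SO = (Σα)·S^SO − ½·4·(Σα)² = (4/2)·9.6² = 184.32.
Deadweight loss = W^SO − W^NE = 106.45.

106.45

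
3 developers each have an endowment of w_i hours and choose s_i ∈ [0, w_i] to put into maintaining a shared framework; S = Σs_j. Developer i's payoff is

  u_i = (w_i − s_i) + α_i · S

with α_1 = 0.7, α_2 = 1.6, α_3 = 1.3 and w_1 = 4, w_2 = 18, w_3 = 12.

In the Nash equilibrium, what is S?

30

∂u_i/∂s_i = α_i − 1, so developer i contributes w_i if α_i > 1, else 0.
α_i > 1 for i ∈ {2, 3}; NE contributions (0, 18, 12), S = 30.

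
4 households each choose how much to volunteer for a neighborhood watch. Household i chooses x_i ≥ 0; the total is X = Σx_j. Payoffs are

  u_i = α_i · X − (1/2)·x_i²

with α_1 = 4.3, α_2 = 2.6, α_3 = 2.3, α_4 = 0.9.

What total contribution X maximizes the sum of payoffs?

40.4

Planner FOC: ∂(Σu_j)/∂x_i = (Σα_j) − x_i = 0, so x_i^SO = Σα_j = 10.1 for every i; X^SO = 40.4.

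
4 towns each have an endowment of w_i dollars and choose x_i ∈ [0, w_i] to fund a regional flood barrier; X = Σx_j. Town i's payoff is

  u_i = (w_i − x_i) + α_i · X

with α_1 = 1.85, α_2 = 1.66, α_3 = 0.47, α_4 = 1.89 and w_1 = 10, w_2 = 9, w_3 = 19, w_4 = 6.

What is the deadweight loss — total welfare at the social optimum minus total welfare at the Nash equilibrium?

∂u_i/∂x_i = α_i − 1, so town i contributes w_i if α_i > 1, else 0.
α_i > 1 for i ∈ {1, 2, 4}; NE contributions (10, 9, 0, 6), X = 25.
W^NE = Σw_i − X^NE + (Σα_i)·X^NE = 44 + 4.87·25 = 165.75.
Planner: ∂(Σu_j)/∂x_i = Σα_j − 1 = 4.87 > 0, so everyone contributes w_i; X^SO = 44, W^SO = 44 + 4.87·44 = 258.28.
Deadweight loss = 92.53.

92.53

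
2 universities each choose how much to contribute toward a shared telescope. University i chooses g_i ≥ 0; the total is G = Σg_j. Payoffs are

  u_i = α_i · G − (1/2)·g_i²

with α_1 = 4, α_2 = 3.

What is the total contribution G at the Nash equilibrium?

University i's FOC: ∂u_i/∂g_i = α_i − g_i = 0, so g_i* = α_i.
NE contributions = (4, 3); G = 7.

7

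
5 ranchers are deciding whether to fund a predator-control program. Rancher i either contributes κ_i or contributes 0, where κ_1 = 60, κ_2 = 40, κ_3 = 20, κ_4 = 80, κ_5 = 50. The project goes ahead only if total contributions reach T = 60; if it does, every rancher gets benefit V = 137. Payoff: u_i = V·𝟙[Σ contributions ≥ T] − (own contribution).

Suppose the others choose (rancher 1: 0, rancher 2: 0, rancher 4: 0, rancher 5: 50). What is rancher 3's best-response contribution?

Others' total = 50. Contributing 20 brings total to 70 ≥ 60: gain V − κ_3 = 117.
Best response: 20.

20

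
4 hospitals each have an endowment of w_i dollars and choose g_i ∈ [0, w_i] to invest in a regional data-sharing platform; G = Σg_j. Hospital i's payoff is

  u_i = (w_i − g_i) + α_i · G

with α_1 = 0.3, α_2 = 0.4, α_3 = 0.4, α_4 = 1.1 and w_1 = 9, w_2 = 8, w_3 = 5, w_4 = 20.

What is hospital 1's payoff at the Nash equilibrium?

15

∂u_i/∂g_i = α_i − 1, so hospital i contributes w_i if α_i > 1, else 0.
α_i > 1 for i ∈ {4}; NE contributions (0, 0, 0, 20), G = 20.
u_1 = (9 − 0) + 0.3·20 = 15.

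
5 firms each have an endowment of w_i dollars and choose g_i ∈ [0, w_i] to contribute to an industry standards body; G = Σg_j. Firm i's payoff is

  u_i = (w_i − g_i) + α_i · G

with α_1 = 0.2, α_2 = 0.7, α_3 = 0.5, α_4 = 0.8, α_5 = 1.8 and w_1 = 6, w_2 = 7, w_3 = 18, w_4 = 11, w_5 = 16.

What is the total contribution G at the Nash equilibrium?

16

∂u_i/∂g_i = α_i − 1, so firm i contributes w_i if α_i > 1, else 0.
α_i > 1 for i ∈ {5}; NE contributions (0, 0, 0, 0, 16), G = 16.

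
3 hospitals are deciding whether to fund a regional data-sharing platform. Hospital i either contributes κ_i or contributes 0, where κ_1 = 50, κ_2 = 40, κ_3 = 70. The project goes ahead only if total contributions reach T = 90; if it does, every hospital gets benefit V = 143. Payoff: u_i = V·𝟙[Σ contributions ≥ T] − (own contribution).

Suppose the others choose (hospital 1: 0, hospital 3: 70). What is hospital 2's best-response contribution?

40

Others' total = 70. Contributing 40 brings total to 110 ≥ 90: gain V − κ_2 = 103.
Best response: 40.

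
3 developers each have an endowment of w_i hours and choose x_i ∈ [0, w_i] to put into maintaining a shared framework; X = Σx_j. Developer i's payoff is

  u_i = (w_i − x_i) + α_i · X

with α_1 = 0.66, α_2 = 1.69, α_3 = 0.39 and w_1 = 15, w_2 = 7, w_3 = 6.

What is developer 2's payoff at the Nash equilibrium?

∂u_i/∂x_i = α_i − 1, so developer i contributes w_i if α_i > 1, else 0.
α_i > 1 for i ∈ {2}; NE contributions (0, 7, 0), X = 7.
u_2 = (7 − 7) + 1.69·7 = 11.83.

11.83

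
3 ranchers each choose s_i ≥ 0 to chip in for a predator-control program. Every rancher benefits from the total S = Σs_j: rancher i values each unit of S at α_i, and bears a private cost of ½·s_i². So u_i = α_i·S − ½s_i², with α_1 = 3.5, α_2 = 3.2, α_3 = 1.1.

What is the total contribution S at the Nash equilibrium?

Rancher i's FOC: ∂u_i/∂s_i = α_i − s_i = 0, so s_i* = α_i.
NE contributions = (3.5, 3.2, 1.1); S = 7.8.

7.8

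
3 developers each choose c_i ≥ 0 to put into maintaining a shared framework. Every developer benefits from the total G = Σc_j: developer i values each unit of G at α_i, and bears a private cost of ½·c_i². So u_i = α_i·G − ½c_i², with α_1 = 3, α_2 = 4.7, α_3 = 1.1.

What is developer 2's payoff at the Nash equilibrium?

30.315

Developer i's FOC: ∂u_i/∂c_i = α_i − c_i = 0, so c_i* = α_i.
NE contributions = (3, 4.7, 1.1); G = 8.8.
u_2 = α_2·G − ½·(c_2)² = 4.7·8.8 − ½·4.7² = 30.315.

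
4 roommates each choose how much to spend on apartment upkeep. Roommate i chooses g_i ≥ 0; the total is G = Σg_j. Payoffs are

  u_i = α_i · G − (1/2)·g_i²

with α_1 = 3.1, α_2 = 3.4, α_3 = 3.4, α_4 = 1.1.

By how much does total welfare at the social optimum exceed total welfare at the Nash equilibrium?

Roommate i's FOC: ∂u_i/∂g_i = α_i − g_i = 0, so g_i* = α_i.
NE contributions = (3.1, 3.4, 3.4, 1.1); G = 11.
W^NE = (Σα)·G − ½Σα_i² = 11² − ½·33.94 = 104.03.
Planner sets g_i = Σα_j = 11 for every i, so G^SO = 4·11 = 44.
W^SO = (Σα)·G^SO − ½·4·(Σα)² = (4/2)·11² = 242.
Deadweight loss = W^SO − W^NE = 137.97.

137.97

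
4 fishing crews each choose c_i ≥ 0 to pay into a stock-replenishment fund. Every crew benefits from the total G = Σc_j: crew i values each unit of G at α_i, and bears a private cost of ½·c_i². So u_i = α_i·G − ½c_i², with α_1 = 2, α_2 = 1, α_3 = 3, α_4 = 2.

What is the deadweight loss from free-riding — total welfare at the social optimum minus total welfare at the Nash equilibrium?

73

Crew i's FOC: ∂u_i/∂c_i = α_i − c_i = 0, so c_i* = α_i.
NE contributions = (2, 1, 3, 2); G = 8.
W^NE = (Σα)·G − ½Σα_i² = 8² − ½·18 = 55.
Planner sets c_i = Σα_j = 8 for every i, so G^SO = 4·8 = 32.
W^SO = (Σα)·G^SO − ½·4·(Σα)² = (4/2)·8² = 128.
Deadweight loss = W^SO − W^NE = 73.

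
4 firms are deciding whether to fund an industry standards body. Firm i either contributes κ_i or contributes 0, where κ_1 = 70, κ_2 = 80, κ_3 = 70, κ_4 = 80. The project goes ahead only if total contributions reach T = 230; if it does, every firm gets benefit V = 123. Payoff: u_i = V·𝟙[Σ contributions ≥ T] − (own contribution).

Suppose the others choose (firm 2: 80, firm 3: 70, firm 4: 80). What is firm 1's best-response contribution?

Others' total = 230 ≥ 230; contributing adds cost 70 for no extra benefit.
Best response: 0.

0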